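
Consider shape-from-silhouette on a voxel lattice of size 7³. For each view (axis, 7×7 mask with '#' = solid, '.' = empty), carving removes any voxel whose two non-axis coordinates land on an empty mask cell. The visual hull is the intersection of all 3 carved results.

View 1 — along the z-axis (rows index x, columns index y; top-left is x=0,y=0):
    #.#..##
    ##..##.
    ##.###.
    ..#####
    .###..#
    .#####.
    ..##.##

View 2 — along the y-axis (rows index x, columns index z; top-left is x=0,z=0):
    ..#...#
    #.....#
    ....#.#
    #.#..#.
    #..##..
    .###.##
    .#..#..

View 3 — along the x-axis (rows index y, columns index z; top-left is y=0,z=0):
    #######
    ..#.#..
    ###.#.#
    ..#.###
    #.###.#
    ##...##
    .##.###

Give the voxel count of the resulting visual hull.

initial block: 7^3 = 343
[1] z-view keeps 31 columns → grid now 217
[2] y-view keeps 19 columns → grid now 86
[3] x-view keeps 32 columns → grid now 55

55 voxels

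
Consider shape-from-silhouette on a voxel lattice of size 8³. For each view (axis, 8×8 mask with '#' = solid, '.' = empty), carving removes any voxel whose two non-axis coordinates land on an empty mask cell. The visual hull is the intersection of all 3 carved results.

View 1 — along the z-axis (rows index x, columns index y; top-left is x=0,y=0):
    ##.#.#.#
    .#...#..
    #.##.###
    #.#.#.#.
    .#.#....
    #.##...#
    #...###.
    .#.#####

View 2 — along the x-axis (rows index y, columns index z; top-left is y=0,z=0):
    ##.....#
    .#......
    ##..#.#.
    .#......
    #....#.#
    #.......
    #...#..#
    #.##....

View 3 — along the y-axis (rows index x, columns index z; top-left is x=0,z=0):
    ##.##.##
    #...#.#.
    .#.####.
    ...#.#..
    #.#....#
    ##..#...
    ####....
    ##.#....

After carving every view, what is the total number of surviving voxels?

initial block: 8^3 = 512
after view 1 [z-axis, 33 of 64 cells solid] → remaining = 264
after view 2 [x-axis, 19 of 64 cells solid] → remaining = 74
after view 3 [y-axis, 29 of 64 cells solid] → remaining = 36

voxel count = 36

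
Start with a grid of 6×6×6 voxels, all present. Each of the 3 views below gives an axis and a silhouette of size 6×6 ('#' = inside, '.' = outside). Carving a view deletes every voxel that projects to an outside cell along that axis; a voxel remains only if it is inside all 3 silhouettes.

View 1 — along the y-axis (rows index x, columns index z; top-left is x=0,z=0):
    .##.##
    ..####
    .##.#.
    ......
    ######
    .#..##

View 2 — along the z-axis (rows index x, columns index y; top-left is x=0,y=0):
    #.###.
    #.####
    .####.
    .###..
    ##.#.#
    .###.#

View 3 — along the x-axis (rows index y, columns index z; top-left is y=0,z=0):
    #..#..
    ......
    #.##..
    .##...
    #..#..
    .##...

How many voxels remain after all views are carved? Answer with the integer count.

start: 6×6×6 = 216 voxels
step 1: project along y, AND mask (20/36) → |grid| = 120
step 2: project along z, AND mask (24/36) → |grid| = 84
step 3: project along x, AND mask (11/36) → |grid| = 20

remaining voxels: 20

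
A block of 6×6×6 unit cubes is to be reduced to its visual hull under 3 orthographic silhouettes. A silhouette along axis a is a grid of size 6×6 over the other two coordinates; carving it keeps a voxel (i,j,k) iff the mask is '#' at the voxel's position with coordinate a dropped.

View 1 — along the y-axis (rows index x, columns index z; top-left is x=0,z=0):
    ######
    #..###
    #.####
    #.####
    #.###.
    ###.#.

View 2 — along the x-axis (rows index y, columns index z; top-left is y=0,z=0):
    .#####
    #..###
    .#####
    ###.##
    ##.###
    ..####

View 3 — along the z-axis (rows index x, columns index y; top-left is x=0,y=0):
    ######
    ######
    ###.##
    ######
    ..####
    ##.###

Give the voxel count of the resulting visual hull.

|visual hull| = 118

full grid |V| = 216
after view 1 [y-axis, 28 of 36 cells solid] → remaining = 168
after view 2 [x-axis, 28 of 36 cells solid] → remaining = 131
after view 3 [z-axis, 32 of 36 cells solid] → remaining = 118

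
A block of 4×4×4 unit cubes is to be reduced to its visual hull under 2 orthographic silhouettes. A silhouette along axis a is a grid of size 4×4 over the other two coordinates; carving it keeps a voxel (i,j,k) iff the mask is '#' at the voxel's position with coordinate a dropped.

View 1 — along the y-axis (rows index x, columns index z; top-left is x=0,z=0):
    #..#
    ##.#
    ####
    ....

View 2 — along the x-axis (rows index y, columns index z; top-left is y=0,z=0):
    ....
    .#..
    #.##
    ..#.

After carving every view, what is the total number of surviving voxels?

initial block: 4^3 = 64
carve view 1 (along y, XZ-mask fill 9/16): 36 voxels remain
carve view 2 (along x, YZ-mask fill 5/16): 10 voxels remain

10 voxels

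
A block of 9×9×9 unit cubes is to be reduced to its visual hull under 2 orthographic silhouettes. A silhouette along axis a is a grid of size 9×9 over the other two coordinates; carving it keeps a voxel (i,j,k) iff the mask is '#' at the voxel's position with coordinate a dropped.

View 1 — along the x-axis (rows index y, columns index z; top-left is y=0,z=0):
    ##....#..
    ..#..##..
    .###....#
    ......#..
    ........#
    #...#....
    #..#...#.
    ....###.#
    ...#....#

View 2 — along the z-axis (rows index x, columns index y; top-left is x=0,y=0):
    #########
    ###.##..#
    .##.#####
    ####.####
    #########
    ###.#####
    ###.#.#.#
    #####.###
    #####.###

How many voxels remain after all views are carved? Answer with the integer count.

before carving: 729 voxels (9×9×9)
[1] x-view keeps 23 columns → grid now 207
[2] z-view keeps 69 columns → grid now 182

|visual hull| = 182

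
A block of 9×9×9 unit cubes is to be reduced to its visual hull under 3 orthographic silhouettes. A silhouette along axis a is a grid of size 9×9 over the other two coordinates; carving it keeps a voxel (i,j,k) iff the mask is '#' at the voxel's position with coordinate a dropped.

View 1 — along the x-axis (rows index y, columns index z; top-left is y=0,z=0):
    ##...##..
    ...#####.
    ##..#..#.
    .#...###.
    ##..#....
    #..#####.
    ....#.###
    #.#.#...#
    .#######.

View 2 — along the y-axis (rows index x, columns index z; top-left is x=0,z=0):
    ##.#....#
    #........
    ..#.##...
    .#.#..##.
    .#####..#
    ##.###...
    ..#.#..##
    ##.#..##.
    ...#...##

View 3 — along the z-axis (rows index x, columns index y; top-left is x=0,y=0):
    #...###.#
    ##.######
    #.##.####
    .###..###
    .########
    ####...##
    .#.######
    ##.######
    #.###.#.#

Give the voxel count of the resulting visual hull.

remaining voxels: 120

initial block: 9^3 = 729
  1. axis=0 (YZ plane), |mask|=41  ⇒  voxels=369
  2. axis=1 (XZ plane), |mask|=35  ⇒  voxels=156
  3. axis=2 (XY plane), |mask|=61  ⇒  voxels=120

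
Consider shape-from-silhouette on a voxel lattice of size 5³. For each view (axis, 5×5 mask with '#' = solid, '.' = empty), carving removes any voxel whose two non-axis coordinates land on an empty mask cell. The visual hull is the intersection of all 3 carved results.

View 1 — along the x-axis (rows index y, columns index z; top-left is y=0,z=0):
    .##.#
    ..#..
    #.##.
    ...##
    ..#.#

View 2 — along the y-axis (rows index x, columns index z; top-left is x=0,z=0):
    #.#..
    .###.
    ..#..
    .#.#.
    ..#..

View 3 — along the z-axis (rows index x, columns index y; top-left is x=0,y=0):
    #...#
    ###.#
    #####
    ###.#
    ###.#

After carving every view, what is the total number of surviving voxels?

start: 5×5×5 = 125 voxels
[1] x-view keeps 11 columns → grid now 55
[2] y-view keeps 9 columns → grid now 23
[3] z-view keeps 19 columns → grid now 18

18 voxels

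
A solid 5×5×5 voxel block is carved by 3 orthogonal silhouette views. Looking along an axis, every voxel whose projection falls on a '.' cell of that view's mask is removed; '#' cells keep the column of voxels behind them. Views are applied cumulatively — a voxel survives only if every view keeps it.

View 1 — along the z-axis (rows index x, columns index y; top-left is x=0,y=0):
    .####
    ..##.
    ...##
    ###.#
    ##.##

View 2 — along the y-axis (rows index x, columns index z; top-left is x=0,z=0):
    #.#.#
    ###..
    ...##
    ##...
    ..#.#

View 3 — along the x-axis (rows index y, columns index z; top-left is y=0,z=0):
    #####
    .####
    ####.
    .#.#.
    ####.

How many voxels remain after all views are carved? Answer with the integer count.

24 voxels

full grid |V| = 125
  1. axis=2 (XY plane), |mask|=16  ⇒  voxels=80
  2. axis=1 (XZ plane), |mask|=12  ⇒  voxels=38
  3. axis=0 (YZ plane), |mask|=19  ⇒  voxels=24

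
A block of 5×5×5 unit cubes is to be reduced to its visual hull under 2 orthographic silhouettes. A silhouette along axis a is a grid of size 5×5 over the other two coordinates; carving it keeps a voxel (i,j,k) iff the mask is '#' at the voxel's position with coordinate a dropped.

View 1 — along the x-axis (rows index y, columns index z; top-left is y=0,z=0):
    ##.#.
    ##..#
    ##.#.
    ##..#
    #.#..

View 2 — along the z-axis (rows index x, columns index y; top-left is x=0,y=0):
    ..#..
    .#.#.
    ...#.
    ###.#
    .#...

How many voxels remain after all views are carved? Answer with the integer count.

full grid |V| = 125
  1. axis=0 (YZ plane), |mask|=14  ⇒  voxels=70
  2. axis=2 (XY plane), |mask|=9  ⇒  voxels=26

voxel count = 26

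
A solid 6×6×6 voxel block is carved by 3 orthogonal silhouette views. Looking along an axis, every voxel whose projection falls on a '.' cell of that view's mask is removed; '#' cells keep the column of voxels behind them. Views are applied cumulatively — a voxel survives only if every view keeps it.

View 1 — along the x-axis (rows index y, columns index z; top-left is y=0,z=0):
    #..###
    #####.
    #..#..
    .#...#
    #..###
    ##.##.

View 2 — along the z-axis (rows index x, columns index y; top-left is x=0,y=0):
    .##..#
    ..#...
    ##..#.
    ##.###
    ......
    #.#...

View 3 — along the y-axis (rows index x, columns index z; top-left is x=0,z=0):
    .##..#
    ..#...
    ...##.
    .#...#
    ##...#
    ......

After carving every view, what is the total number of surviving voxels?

initial block: 6^3 = 216
carve view 1 (along x, YZ-mask fill 21/36): 126 voxels remain
carve view 2 (along z, XY-mask fill 14/36): 51 voxels remain
carve view 3 (along y, XZ-mask fill 11/36): 15 voxels remain

voxel count = 15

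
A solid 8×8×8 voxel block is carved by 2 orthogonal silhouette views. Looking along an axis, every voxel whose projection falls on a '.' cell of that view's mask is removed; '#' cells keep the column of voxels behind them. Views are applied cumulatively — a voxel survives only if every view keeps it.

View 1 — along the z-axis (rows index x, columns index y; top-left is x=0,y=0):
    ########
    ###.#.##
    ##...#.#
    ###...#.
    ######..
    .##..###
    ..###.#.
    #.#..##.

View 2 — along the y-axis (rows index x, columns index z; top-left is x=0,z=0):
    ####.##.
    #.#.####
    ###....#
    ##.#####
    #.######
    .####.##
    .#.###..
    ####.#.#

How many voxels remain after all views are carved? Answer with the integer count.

voxel count = 240

full grid |V| = 512
step 1: project along z, AND mask (41/64) → |grid| = 328
step 2: project along y, AND mask (46/64) → |grid| = 240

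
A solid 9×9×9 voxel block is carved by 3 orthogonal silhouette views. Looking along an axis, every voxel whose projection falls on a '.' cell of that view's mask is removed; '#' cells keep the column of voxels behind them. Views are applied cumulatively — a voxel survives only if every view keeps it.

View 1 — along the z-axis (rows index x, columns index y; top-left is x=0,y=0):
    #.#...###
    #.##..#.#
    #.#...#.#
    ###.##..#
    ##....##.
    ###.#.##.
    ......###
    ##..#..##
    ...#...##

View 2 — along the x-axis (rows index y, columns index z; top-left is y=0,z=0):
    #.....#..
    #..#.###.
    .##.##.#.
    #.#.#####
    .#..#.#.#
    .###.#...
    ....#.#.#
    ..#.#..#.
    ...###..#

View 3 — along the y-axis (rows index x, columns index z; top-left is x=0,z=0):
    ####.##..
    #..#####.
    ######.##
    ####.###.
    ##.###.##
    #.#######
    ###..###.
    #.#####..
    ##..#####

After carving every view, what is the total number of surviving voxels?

|visual hull| = 112

start: 9×9×9 = 729 voxels
carve view 1 (along z, XY-mask fill 41/81): 369 voxels remain
carve view 2 (along x, YZ-mask fill 37/81): 153 voxels remain
carve view 3 (along y, XZ-mask fill 61/81): 112 voxels remain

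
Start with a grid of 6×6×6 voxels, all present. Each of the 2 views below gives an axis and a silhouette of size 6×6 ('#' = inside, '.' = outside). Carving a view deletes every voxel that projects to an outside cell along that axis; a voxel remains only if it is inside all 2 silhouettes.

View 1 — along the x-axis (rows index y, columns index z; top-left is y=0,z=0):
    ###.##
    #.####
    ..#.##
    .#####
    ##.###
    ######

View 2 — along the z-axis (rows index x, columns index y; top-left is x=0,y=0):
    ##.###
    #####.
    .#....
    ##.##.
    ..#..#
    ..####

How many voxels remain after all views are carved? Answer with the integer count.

initial block: 6^3 = 216
[1] x-view keeps 29 columns → grid now 174
[2] z-view keeps 21 columns → grid now 102

voxel count = 102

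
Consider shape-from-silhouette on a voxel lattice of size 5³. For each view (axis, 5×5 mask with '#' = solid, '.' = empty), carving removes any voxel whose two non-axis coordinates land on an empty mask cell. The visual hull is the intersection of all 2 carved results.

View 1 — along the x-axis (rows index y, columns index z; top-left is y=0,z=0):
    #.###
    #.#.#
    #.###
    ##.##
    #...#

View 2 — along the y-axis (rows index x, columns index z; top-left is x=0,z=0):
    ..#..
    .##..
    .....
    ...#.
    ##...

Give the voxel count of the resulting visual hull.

before carving: 125 voxels (5×5×5)
step 1: project along x, AND mask (17/25) → |grid| = 85
step 2: project along y, AND mask (6/25) → |grid| = 16

16 voxels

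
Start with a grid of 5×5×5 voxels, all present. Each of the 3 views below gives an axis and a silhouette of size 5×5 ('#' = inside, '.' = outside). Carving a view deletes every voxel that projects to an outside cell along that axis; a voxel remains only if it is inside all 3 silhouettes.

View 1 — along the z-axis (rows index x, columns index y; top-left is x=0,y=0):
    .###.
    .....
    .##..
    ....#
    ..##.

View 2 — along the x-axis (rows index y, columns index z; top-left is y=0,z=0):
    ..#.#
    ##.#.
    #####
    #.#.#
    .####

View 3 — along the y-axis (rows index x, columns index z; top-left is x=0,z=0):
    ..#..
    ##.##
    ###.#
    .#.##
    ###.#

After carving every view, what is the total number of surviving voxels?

full grid |V| = 125
V1 z: intersect with XY mask (8 set) -- 40 left
V2 x: intersect with YZ mask (17 set) -- 31 left
V3 y: intersect with XZ mask (16 set) -- 18 left

18 voxels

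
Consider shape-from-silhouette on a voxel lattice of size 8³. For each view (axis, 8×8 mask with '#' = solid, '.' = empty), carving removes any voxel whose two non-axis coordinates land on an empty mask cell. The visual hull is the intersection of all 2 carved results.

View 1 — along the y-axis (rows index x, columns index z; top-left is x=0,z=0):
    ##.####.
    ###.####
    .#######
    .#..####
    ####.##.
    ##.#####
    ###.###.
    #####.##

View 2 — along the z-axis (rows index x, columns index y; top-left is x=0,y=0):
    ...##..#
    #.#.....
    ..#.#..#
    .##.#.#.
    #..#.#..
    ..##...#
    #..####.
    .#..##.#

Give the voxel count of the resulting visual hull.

170 voxels

initial block: 8^3 = 512
step 1: project along y, AND mask (51/64) → |grid| = 408
step 2: project along z, AND mask (27/64) → |grid| = 170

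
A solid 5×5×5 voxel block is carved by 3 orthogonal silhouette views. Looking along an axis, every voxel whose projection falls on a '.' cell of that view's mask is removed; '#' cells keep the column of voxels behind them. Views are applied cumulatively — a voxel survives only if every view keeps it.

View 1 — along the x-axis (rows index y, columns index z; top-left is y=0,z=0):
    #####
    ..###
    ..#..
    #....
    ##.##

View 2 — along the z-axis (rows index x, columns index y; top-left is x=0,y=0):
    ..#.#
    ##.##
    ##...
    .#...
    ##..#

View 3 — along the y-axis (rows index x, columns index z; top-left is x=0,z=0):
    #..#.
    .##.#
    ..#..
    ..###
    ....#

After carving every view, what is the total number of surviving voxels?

full grid |V| = 125
after view 1 [x-axis, 14 of 25 cells solid] → remaining = 70
after view 2 [z-axis, 12 of 25 cells solid] → remaining = 41
after view 3 [y-axis, 10 of 25 cells solid] → remaining = 17

remaining voxels: 17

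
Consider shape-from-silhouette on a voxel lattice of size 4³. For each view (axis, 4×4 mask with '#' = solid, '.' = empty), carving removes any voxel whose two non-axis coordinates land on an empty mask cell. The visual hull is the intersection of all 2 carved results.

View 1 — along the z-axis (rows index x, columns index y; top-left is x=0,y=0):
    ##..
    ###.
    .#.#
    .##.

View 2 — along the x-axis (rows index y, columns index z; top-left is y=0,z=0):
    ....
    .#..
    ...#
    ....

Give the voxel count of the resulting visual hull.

|visual hull| = 6

start: 4×4×4 = 64 voxels
  1. axis=2 (XY plane), |mask|=9  ⇒  voxels=36
  2. axis=0 (YZ plane), |mask|=2  ⇒  voxels=6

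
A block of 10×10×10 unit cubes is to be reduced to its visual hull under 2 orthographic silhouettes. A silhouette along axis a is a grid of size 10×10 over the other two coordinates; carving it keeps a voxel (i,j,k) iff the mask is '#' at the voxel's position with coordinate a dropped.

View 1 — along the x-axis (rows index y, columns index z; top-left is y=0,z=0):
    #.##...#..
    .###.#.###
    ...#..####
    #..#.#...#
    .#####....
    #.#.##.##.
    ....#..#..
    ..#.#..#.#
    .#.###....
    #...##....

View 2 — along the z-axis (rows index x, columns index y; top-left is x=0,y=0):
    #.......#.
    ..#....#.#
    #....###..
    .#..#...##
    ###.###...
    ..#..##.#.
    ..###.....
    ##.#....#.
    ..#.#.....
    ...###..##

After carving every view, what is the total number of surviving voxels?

remaining voxels: 166

start: 10×10×10 = 1000 voxels
carve view 1 (along x, YZ-mask fill 44/100): 440 voxels remain
carve view 2 (along z, XY-mask fill 37/100): 166 voxels remain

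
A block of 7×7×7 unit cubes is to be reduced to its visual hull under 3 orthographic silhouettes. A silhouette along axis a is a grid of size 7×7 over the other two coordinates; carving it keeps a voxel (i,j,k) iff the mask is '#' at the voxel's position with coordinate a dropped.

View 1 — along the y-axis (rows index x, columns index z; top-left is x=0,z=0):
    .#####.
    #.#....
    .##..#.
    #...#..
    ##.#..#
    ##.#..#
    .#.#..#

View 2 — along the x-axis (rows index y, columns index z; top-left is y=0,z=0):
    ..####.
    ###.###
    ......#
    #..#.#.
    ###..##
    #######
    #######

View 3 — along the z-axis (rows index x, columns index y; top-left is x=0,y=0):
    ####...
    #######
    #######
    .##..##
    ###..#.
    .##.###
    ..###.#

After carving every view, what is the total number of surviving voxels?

full grid |V| = 343
step 1: project along y, AND mask (23/49) → |grid| = 161
step 2: project along x, AND mask (33/49) → |grid| = 106
step 3: project along z, AND mask (35/49) → |grid| = 72

voxel count = 72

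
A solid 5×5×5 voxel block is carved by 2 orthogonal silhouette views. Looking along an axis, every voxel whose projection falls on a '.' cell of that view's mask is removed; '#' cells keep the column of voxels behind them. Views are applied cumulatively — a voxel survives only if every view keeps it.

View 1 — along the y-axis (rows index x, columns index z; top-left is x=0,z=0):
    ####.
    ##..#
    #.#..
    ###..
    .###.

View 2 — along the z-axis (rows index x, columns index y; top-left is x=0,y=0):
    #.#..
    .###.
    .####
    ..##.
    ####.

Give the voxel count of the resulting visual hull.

remaining voxels: 43

start: 5×5×5 = 125 voxels
V1 y: intersect with XZ mask (15 set) -- 75 left
V2 z: intersect with XY mask (15 set) -- 43 left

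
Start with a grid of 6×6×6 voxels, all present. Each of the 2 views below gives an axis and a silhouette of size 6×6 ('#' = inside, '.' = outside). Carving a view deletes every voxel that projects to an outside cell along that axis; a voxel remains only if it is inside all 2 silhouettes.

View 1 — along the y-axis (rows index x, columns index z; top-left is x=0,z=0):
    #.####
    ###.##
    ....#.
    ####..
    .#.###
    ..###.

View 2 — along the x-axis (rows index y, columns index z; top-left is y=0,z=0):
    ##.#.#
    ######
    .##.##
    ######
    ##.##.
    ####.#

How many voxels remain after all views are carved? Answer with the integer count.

|visual hull| = 104

full grid |V| = 216
[1] y-view keeps 22 columns → grid now 132
[2] x-view keeps 29 columns → grid now 104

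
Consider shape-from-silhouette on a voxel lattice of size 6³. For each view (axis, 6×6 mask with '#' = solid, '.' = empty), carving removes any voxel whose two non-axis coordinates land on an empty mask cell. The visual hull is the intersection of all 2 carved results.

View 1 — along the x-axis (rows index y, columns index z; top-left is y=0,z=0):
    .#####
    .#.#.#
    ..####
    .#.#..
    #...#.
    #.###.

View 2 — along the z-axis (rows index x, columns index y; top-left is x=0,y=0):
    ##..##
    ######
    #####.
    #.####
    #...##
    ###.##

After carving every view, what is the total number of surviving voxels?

initial block: 6^3 = 216
  1. axis=0 (YZ plane), |mask|=20  ⇒  voxels=120
  2. axis=2 (XY plane), |mask|=28  ⇒  voxels=96

voxel count = 96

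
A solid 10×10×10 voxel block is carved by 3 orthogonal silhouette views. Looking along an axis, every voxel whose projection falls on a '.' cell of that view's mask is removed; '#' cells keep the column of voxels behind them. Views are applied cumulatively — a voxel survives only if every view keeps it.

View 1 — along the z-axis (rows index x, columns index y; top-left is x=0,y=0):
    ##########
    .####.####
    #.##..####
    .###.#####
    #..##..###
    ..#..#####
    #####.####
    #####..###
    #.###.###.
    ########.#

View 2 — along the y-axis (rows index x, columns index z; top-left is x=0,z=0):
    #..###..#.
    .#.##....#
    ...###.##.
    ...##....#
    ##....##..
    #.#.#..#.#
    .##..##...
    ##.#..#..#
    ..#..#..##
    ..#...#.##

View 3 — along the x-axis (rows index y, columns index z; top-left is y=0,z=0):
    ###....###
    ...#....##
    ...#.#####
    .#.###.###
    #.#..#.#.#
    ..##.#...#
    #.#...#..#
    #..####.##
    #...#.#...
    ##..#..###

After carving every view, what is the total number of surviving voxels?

voxel count = 183

full grid |V| = 1000
[1] z-view keeps 78 columns → grid now 780
[2] y-view keeps 43 columns → grid now 335
[3] x-view keeps 51 columns → grid now 183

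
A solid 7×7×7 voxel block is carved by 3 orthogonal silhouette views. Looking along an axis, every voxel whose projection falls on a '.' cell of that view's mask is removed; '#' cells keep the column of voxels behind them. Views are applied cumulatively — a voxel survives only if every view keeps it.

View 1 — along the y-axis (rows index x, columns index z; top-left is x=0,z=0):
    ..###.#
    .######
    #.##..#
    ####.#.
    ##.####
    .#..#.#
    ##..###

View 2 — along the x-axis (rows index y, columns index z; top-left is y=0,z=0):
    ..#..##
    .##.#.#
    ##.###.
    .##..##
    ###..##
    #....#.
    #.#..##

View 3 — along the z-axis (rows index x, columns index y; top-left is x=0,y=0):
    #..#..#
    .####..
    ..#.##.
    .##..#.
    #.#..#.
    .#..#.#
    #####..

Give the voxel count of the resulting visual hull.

before carving: 343 voxels (7×7×7)
[1] y-view keeps 33 columns → grid now 231
[2] x-view keeps 27 columns → grid now 125
[3] z-view keeps 24 columns → grid now 67

voxel count = 67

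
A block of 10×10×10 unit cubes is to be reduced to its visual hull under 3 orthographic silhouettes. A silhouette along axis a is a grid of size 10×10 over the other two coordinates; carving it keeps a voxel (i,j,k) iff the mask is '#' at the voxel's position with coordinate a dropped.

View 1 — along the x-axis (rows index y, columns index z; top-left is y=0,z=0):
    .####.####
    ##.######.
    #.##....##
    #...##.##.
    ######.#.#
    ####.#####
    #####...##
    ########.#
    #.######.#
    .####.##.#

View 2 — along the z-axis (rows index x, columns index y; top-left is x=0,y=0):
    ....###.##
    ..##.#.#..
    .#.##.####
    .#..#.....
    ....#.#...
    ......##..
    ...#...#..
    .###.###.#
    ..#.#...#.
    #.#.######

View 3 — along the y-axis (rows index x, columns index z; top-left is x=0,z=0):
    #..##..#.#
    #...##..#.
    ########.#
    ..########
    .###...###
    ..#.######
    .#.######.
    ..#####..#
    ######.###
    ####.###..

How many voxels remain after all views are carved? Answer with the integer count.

before carving: 1000 voxels (10×10×10)
carve view 1 (along x, YZ-mask fill 74/100): 740 voxels remain
carve view 2 (along z, XY-mask fill 42/100): 312 voxels remain
carve view 3 (along y, XZ-mask fill 68/100): 217 voxels remain

|visual hull| = 217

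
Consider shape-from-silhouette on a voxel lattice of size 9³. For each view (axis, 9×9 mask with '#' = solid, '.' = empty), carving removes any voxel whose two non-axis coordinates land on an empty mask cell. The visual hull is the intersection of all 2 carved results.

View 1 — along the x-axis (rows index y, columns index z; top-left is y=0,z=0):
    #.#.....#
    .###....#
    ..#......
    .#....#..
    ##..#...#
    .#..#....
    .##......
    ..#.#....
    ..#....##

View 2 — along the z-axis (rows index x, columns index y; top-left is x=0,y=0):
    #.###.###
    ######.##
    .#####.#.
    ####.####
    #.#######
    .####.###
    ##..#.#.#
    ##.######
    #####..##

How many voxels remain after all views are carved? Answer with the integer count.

initial block: 9^3 = 729
carve view 1 (along x, YZ-mask fill 23/81): 207 voxels remain
carve view 2 (along z, XY-mask fill 64/81): 166 voxels remain

166 voxels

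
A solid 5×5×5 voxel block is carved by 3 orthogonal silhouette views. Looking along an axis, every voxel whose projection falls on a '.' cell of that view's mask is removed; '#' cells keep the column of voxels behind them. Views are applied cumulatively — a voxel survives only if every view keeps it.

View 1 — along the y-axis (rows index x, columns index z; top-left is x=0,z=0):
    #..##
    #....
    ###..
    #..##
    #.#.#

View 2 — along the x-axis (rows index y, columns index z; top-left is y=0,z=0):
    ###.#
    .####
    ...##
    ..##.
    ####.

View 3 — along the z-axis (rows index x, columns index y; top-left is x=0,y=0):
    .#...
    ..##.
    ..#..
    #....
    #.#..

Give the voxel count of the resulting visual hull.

before carving: 125 voxels (5×5×5)
carve view 1 (along y, XZ-mask fill 13/25): 65 voxels remain
carve view 2 (along x, YZ-mask fill 16/25): 38 voxels remain
carve view 3 (along z, XY-mask fill 7/25): 8 voxels remain

voxel count = 8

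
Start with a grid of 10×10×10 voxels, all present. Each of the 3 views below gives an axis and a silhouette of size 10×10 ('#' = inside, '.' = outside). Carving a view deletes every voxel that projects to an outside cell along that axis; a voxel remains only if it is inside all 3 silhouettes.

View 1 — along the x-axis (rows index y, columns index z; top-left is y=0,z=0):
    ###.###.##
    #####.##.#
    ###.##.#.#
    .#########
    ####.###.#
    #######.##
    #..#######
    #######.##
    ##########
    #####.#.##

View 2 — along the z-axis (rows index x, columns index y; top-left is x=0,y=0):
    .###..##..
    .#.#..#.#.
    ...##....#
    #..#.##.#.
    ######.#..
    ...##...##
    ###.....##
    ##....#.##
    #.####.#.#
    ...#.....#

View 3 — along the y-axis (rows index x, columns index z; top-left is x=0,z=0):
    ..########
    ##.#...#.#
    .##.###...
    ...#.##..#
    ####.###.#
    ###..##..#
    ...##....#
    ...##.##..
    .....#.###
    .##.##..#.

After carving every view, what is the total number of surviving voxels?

|visual hull| = 213

full grid |V| = 1000
step 1: project along x, AND mask (84/100) → |grid| = 840
step 2: project along z, AND mask (47/100) → |grid| = 396
step 3: project along y, AND mask (52/100) → |grid| = 213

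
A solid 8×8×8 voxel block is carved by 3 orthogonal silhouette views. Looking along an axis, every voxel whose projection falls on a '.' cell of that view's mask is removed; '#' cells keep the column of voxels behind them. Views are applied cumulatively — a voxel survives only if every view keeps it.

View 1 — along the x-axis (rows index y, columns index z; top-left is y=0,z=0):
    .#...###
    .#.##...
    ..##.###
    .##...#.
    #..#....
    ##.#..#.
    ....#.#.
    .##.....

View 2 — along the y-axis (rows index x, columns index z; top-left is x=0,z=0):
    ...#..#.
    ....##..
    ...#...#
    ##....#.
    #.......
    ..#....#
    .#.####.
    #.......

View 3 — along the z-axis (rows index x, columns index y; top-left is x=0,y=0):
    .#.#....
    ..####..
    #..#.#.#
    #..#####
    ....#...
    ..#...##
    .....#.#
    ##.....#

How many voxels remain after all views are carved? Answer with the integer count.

full grid |V| = 512
V1 x: intersect with YZ mask (25 set) -- 200 left
V2 y: intersect with XZ mask (18 set) -- 58 left
V3 z: intersect with XY mask (25 set) -- 23 left

voxel count = 23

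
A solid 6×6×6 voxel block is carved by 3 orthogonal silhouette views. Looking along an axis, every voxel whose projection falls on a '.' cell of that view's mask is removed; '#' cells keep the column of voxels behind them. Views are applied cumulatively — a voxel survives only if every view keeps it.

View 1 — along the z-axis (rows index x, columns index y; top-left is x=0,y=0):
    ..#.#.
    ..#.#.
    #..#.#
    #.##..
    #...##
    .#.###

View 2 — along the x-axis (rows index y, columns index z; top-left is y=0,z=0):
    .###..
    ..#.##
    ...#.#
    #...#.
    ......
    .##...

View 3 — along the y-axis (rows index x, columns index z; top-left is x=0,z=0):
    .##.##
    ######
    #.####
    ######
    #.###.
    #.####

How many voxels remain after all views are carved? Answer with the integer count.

24 voxels

initial block: 6^3 = 216
[1] z-view keeps 17 columns → grid now 102
[2] x-view keeps 12 columns → grid now 30
[3] y-view keeps 30 columns → grid now 24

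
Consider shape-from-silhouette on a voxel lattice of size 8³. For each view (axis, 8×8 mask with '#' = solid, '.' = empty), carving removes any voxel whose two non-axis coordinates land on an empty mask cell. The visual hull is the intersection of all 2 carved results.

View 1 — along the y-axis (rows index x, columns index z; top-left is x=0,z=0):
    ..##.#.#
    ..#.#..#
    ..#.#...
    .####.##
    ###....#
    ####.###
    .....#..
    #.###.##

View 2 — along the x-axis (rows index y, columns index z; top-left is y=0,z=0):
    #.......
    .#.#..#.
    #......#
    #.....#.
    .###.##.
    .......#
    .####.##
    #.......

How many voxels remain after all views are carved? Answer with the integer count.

initial block: 8^3 = 512
step 1: project along y, AND mask (33/64) → |grid| = 264
step 2: project along x, AND mask (21/64) → |grid| = 84

84 voxels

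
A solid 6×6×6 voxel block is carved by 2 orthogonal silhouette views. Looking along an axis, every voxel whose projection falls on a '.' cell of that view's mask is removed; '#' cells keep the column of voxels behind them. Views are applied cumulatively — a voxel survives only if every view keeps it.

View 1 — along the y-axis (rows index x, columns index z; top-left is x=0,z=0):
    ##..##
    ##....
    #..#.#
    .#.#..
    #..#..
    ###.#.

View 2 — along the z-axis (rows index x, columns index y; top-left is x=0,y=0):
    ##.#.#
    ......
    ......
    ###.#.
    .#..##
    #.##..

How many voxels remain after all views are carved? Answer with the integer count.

initial block: 6^3 = 216
  1. axis=1 (XZ plane), |mask|=17  ⇒  voxels=102
  2. axis=2 (XY plane), |mask|=14  ⇒  voxels=42

voxel count = 42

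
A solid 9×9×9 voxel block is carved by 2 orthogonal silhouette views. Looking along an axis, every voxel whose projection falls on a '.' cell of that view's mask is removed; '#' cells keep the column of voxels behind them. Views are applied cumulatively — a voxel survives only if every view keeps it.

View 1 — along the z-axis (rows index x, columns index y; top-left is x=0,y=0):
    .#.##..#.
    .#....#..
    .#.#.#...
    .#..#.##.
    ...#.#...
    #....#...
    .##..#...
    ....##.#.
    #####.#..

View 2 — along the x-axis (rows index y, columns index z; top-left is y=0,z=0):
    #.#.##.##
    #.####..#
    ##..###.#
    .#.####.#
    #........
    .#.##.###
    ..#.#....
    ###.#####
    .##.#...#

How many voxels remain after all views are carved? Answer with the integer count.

start: 9×9×9 = 729 voxels
after view 1 [z-axis, 29 of 81 cells solid] → remaining = 261
after view 2 [x-axis, 45 of 81 cells solid] → remaining = 148

remaining voxels: 148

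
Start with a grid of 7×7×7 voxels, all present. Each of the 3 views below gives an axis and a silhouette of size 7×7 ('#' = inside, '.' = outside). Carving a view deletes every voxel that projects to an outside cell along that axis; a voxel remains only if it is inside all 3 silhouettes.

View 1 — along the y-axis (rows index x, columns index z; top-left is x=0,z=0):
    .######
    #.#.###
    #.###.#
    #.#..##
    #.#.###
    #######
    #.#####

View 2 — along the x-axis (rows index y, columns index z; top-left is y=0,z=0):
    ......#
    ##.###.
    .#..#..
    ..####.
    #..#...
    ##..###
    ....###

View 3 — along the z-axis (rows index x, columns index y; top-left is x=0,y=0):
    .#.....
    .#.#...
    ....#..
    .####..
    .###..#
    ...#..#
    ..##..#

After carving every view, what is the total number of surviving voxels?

|visual hull| = 42

before carving: 343 voxels (7×7×7)
V1 y: intersect with XZ mask (38 set) -- 266 left
V2 x: intersect with YZ mask (22 set) -- 118 left
V3 z: intersect with XY mask (17 set) -- 42 left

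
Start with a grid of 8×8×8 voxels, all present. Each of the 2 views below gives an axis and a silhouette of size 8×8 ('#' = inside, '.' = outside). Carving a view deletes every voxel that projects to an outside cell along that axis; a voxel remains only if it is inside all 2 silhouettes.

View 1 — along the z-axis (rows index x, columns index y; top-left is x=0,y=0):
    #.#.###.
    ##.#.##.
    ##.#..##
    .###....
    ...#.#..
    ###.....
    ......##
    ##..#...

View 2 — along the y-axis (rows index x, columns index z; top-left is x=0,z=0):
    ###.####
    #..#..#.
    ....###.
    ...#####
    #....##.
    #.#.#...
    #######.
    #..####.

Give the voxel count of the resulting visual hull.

124 voxels

full grid |V| = 512
after view 1 [z-axis, 28 of 64 cells solid] → remaining = 224
after view 2 [y-axis, 36 of 64 cells solid] → remaining = 124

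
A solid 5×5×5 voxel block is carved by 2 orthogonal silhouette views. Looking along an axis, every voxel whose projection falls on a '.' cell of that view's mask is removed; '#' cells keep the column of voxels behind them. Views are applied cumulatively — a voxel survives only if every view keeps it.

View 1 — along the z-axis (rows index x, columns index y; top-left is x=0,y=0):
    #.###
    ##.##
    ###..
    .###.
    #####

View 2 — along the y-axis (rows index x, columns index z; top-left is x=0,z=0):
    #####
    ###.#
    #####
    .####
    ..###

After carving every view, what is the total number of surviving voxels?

78 voxels

initial block: 5^3 = 125
step 1: project along z, AND mask (19/25) → |grid| = 95
step 2: project along y, AND mask (21/25) → |grid| = 78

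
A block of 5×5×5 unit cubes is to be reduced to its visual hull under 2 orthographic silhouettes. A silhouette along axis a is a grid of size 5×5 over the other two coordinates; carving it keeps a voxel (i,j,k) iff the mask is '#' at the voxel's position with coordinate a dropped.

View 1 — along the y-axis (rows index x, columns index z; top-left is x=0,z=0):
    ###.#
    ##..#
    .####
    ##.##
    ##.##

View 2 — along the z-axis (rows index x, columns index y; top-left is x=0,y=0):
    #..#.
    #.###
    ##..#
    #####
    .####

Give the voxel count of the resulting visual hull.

initial block: 5^3 = 125
after view 1 [y-axis, 19 of 25 cells solid] → remaining = 95
after view 2 [z-axis, 18 of 25 cells solid] → remaining = 68

|visual hull| = 68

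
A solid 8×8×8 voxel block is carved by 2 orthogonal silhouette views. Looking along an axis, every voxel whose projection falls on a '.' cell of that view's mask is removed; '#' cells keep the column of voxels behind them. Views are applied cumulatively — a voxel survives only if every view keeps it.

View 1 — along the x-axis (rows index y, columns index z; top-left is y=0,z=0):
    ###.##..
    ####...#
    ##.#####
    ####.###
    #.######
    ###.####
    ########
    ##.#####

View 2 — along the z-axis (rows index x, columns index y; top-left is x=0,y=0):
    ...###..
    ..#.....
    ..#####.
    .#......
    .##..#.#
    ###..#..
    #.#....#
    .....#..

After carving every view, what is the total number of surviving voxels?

start: 8×8×8 = 512 voxels
  1. axis=0 (YZ plane), |mask|=53  ⇒  voxels=424
  2. axis=2 (XY plane), |mask|=22  ⇒  voxels=145

voxel count = 145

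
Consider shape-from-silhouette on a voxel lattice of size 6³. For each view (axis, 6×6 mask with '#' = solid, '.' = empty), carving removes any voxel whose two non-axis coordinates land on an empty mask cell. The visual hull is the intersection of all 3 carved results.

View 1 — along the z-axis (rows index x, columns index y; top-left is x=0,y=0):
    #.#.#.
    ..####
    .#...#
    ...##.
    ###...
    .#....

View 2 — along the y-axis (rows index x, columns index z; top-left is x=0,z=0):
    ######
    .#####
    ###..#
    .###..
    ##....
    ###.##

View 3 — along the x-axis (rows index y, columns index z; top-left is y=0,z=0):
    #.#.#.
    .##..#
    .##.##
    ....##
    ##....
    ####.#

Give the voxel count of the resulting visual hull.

full grid |V| = 216
carve view 1 (along z, XY-mask fill 15/36): 90 voxels remain
carve view 2 (along y, XZ-mask fill 25/36): 63 voxels remain
carve view 3 (along x, YZ-mask fill 19/36): 34 voxels remain

remaining voxels: 34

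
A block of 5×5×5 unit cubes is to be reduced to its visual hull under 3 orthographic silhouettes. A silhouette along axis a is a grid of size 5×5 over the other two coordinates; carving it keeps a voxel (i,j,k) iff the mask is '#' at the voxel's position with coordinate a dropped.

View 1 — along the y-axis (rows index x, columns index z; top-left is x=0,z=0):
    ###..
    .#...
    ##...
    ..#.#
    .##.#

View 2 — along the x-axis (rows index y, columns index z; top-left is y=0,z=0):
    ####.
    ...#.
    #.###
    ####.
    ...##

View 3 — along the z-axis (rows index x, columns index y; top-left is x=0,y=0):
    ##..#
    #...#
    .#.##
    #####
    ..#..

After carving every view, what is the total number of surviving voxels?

full grid |V| = 125
[1] y-view keeps 11 columns → grid now 55
[2] x-view keeps 15 columns → grid now 27
[3] z-view keeps 14 columns → grid now 13

voxel count = 13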